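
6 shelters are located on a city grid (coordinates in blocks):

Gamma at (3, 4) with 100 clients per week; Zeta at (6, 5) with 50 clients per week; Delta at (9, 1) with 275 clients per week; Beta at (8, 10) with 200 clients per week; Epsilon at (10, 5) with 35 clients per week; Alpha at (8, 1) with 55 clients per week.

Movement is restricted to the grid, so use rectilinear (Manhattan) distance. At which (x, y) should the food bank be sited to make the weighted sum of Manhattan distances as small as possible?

(8, 4)

Manhattan distance separates: Σwᵢ(|x−xᵢ|+|y−yᵢ|) = Σwᵢ|x−xᵢ| + Σwᵢ|y−yᵢ|, so x and y are optimised independently as 1-D weighted medians.
Total weight W = 715; half = 357.5.
x-coordinate, sorted with cumulative weight:
  x=3 (Gamma, w=100) cum 100
  x=6 (Zeta, w=50) cum 150
  x=8 (Beta, w=200) cum 350
  x=8 (Alpha, w=55) cum 405  ← median
  x=9 (Delta, w=275) cum 680
  x=10 (Epsilon, w=35) cum 715
⇒ x* = 8
y-coordinate, sorted with cumulative weight:
  y=1 (Delta, w=275) cum 275
  y=1 (Alpha, w=55) cum 330
  y=4 (Gamma, w=100) cum 430  ← median
  y=5 (Zeta, w=50) cum 480
  y=5 (Epsilon, w=35) cum 515
  y=10 (Beta, w=200) cum 715
⇒ y* = 4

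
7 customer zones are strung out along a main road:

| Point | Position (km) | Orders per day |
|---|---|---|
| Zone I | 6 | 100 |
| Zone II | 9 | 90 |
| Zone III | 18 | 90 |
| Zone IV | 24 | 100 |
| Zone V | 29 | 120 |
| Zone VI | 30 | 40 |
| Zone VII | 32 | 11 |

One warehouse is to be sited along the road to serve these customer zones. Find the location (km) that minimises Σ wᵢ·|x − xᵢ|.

x = 18

For a sum of weighted absolute distances on a line, the optimum is the weighted median (not the mean). Total weight W = 551; half-weight = 275.5.
Sort by position and accumulate weight:
  km 6 (Zone I, w=100) → cum 100
  km 9 (Zone II, w=90) → cum 190
  km 18 (Zone III, w=90) → cum 280  ≥ 275.5 → median here
  km 24 (Zone IV, w=100) → cum 380
  km 29 (Zone V, w=120) → cum 500
  km 30 (Zone VI, w=40) → cum 540
  km 32 (Zone VII, w=11) → cum 551
Optimal location: km 18.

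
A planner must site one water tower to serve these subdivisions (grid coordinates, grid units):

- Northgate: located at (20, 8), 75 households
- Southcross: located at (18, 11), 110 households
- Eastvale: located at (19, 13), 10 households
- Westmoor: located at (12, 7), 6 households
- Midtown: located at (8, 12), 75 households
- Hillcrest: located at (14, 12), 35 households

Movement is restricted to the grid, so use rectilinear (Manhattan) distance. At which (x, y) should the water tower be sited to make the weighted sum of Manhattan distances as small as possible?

(18, 11)

Manhattan distance separates: Σwᵢ(|x−xᵢ|+|y−yᵢ|) = Σwᵢ|x−xᵢ| + Σwᵢ|y−yᵢ|, so x and y are optimised independently as 1-D weighted medians.
Total weight W = 311; half = 155.5.
x-coordinate, sorted with cumulative weight:
  x=8 (Midtown, w=75) cum 75
  x=12 (Westmoor, w=6) cum 81
  x=14 (Hillcrest, w=35) cum 116
  x=18 (Southcross, w=110) cum 226  ← median
  x=19 (Eastvale, w=10) cum 236
  x=20 (Northgate, w=75) cum 311
⇒ x* = 18
y-coordinate, sorted with cumulative weight:
  y=7 (Westmoor, w=6) cum 6
  y=8 (Northgate, w=75) cum 81
  y=11 (Southcross, w=110) cum 191  ← median
  y=12 (Midtown, w=75) cum 266
  y=12 (Hillcrest, w=35) cum 301
  y=13 (Eastvale, w=10) cum 311
⇒ y* = 11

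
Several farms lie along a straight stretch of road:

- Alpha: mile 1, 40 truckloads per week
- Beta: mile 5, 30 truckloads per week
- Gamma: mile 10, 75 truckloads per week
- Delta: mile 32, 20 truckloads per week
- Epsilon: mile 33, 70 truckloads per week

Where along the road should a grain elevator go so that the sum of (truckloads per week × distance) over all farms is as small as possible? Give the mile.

For a sum of weighted absolute distances on a line, the optimum is the weighted median (not the mean). Total weight W = 235; half-weight = 117.5.
Sort by position and accumulate weight:
  mile 1 (Alpha, w=40) → cum 40
  mile 5 (Beta, w=30) → cum 70
  mile 10 (Gamma, w=75) → cum 145  ≥ 117.5 → median here
  mile 32 (Delta, w=20) → cum 165
  mile 33 (Epsilon, w=70) → cum 235
Optimal location: mile 10.

x = 10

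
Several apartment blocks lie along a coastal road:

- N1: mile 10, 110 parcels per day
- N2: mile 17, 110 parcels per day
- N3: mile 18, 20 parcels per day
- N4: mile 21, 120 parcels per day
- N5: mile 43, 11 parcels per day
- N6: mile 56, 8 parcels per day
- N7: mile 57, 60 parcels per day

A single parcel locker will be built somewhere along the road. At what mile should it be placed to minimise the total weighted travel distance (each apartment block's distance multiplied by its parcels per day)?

x = 17

For a sum of weighted absolute distances on a line, the optimum is the weighted median (not the mean). Total weight W = 439; half-weight = 219.5.
Sort by position and accumulate weight:
  mile 10 (N1, w=110) → cum 110
  mile 17 (N2, w=110) → cum 220  ≥ 219.5 → median here
  mile 18 (N3, w=20) → cum 240
  mile 21 (N4, w=120) → cum 360
  mile 43 (N5, w=11) → cum 371
  mile 56 (N6, w=8) → cum 379
  mile 57 (N7, w=60) → cum 439
Optimal location: mile 17.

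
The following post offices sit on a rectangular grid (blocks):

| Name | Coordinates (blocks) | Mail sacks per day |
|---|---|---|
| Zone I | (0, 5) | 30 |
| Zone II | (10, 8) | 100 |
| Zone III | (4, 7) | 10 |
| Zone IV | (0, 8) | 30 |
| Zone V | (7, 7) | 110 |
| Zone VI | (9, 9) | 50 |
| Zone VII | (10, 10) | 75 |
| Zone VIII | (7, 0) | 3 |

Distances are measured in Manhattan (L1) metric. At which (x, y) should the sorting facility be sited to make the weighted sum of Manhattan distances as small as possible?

Manhattan distance separates: Σwᵢ(|x−xᵢ|+|y−yᵢ|) = Σwᵢ|x−xᵢ| + Σwᵢ|y−yᵢ|, so x and y are optimised independently as 1-D weighted medians.
Total weight W = 408; half = 204.
x-coordinate, sorted with cumulative weight:
  x=0 (Zone I, w=30) cum 30
  x=0 (Zone IV, w=30) cum 60
  x=4 (Zone III, w=10) cum 70
  x=7 (Zone V, w=110) cum 180
  x=7 (Zone VIII, w=3) cum 183
  x=9 (Zone VI, w=50) cum 233  ← median
  x=10 (Zone II, w=100) cum 333
  x=10 (Zone VII, w=75) cum 408
⇒ x* = 9
y-coordinate, sorted with cumulative weight:
  y=0 (Zone VIII, w=3) cum 3
  y=5 (Zone I, w=30) cum 33
  y=7 (Zone III, w=10) cum 43
  y=7 (Zone V, w=110) cum 153
  y=8 (Zone II, w=100) cum 253  ← median
  y=8 (Zone IV, w=30) cum 283
  y=9 (Zone VI, w=50) cum 333
  y=10 (Zone VII, w=75) cum 408
⇒ y* = 8

(9, 8)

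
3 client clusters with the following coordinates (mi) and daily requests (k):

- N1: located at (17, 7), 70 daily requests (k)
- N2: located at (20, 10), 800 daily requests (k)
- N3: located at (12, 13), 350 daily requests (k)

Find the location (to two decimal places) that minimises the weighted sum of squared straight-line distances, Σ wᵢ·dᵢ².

(17.53, 10.69)

The minimiser of Σwᵢ‖p−pᵢ‖² is the weighted centroid p* = (Σwᵢpᵢ)/(Σwᵢ).
Σwᵢ = 1220.
Σwᵢxᵢ = 70·17 + 800·20 + 350·12 = 21390.
Σwᵢyᵢ = 70·7 + 800·10 + 350·13 = 13040.
x* = 21390/1220 = 17.53, y* = 13040/1220 = 10.69.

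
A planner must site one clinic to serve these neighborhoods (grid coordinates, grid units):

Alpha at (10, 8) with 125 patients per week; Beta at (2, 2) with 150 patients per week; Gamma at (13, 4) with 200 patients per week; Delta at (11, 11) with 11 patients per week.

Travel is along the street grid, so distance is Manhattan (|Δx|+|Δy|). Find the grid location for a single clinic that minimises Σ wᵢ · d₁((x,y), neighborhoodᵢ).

Manhattan distance separates: Σwᵢ(|x−xᵢ|+|y−yᵢ|) = Σwᵢ|x−xᵢ| + Σwᵢ|y−yᵢ|, so x and y are optimised independently as 1-D weighted medians.
Total weight W = 486; half = 243.
x-coordinate, sorted with cumulative weight:
  x=2 (Beta, w=150) cum 150
  x=10 (Alpha, w=125) cum 275  ← median
  x=11 (Delta, w=11) cum 286
  x=13 (Gamma, w=200) cum 486
⇒ x* = 10
y-coordinate, sorted with cumulative weight:
  y=2 (Beta, w=150) cum 150
  y=4 (Gamma, w=200) cum 350  ← median
  y=8 (Alpha, w=125) cum 475
  y=11 (Delta, w=11) cum 486
⇒ y* = 4

(10, 4)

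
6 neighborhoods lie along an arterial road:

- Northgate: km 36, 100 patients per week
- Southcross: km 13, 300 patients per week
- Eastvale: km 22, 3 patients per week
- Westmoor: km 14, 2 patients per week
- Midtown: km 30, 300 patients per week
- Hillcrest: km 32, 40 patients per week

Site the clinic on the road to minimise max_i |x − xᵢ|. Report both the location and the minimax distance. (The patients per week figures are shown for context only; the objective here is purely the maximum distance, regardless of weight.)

location 24.5, max distance 11.5

The 1-center on a line is the midpoint of the two extreme points: leftmost at 13, rightmost at 36.
Optimal location = (13 + 36)/2 = 24.5; maximum distance = (36 − 13)/2 = 11.5.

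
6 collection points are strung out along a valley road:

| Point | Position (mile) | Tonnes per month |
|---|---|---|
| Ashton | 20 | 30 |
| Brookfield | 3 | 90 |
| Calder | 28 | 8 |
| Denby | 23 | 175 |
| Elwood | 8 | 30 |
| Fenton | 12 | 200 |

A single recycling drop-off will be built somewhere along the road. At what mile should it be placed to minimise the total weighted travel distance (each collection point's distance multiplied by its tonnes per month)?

For a sum of weighted absolute distances on a line, the optimum is the weighted median (not the mean). Total weight W = 533; half-weight = 266.5.
Sort by position and accumulate weight:
  mile 3 (Brookfield, w=90) → cum 90
  mile 8 (Elwood, w=30) → cum 120
  mile 12 (Fenton, w=200) → cum 320  ≥ 266.5 → median here
  mile 20 (Ashton, w=30) → cum 350
  mile 23 (Denby, w=175) → cum 525
  mile 28 (Calder, w=8) → cum 533
Optimal location: mile 12.

x = 12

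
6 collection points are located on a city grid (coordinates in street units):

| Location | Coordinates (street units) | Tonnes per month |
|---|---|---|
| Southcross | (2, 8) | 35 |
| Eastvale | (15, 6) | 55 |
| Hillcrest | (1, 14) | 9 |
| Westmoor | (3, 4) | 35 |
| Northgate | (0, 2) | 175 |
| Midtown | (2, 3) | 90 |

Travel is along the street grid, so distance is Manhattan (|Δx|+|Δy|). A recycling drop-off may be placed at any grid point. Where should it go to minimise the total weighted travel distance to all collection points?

Manhattan distance separates: Σwᵢ(|x−xᵢ|+|y−yᵢ|) = Σwᵢ|x−xᵢ| + Σwᵢ|y−yᵢ|, so x and y are optimised independently as 1-D weighted medians.
Total weight W = 399; half = 199.5.
x-coordinate, sorted with cumulative weight:
  x=0 (Northgate, w=175) cum 175
  x=1 (Hillcrest, w=9) cum 184
  x=2 (Southcross, w=35) cum 219  ← median
  x=2 (Midtown, w=90) cum 309
  x=3 (Westmoor, w=35) cum 344
  x=15 (Eastvale, w=55) cum 399
⇒ x* = 2
y-coordinate, sorted with cumulative weight:
  y=2 (Northgate, w=175) cum 175
  y=3 (Midtown, w=90) cum 265  ← median
  y=4 (Westmoor, w=35) cum 300
  y=6 (Eastvale, w=55) cum 355
  y=8 (Southcross, w=35) cum 390
  y=14 (Hillcrest, w=9) cum 399
⇒ y* = 3

(2, 3)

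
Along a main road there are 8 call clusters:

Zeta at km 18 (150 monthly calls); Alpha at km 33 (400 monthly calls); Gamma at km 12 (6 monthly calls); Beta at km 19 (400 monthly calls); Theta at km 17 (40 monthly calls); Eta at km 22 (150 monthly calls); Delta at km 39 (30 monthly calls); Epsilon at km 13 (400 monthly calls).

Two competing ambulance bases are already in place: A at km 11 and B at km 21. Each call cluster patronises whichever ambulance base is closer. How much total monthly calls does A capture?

406

The indifferent point is the midpoint (11+21)/2 = 16; call clusters left of it (closer to A at 11) go to A, those right go to B.
  Gamma at 12 (w=6) → A
  Epsilon at 13 (w=400) → A
  Theta at 17 (w=40) → B
  Zeta at 18 (w=150) → B
  Beta at 19 (w=400) → B
  Eta at 22 (w=150) → B
  Alpha at 33 (w=400) → B
  Delta at 39 (w=30) → B
A captures 406; B captures 1170.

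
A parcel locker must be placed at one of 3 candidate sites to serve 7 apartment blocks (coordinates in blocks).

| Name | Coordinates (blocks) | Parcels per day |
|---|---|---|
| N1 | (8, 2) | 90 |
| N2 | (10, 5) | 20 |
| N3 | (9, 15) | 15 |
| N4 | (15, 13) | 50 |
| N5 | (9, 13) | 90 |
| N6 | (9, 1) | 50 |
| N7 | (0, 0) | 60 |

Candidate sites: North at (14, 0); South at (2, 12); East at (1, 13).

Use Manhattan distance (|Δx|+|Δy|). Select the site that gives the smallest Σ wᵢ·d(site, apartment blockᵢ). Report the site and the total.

Total weighted distance at each candidate:
  North (14, 0): total = 4660
  South (2, 12): total = 5050
  East (1, 13): total = 5370
Minimum is at North with total 4660 blocks.

North, total 4660 blocks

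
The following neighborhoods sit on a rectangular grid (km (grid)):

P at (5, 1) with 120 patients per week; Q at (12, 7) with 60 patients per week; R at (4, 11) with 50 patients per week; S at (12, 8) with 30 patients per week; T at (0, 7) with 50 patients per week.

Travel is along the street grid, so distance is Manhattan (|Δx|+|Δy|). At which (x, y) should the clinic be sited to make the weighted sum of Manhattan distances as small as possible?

(5, 7)

Manhattan distance separates: Σwᵢ(|x−xᵢ|+|y−yᵢ|) = Σwᵢ|x−xᵢ| + Σwᵢ|y−yᵢ|, so x and y are optimised independently as 1-D weighted medians.
Total weight W = 310; half = 155.
x-coordinate, sorted with cumulative weight:
  x=0 (T, w=50) cum 50
  x=4 (R, w=50) cum 100
  x=5 (P, w=120) cum 220  ← median
  x=12 (Q, w=60) cum 280
  x=12 (S, w=30) cum 310
⇒ x* = 5
y-coordinate, sorted with cumulative weight:
  y=1 (P, w=120) cum 120
  y=7 (Q, w=60) cum 180  ← median
  y=7 (T, w=50) cum 230
  y=8 (S, w=30) cum 260
  y=11 (R, w=50) cum 310
⇒ y* = 7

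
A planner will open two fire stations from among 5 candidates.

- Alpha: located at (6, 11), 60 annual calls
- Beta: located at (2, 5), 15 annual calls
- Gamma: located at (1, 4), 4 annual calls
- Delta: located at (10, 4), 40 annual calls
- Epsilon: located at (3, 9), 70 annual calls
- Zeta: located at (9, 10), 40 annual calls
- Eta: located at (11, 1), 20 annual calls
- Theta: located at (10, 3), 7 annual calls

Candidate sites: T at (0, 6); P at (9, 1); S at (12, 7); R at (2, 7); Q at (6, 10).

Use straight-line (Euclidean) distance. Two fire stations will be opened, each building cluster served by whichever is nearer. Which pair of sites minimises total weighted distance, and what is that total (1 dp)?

{P, Q}, total 710.8

Evaluate every pair (each demand assigned to the nearer of the two):
  {P, Q}: total = 710.8
  {S, Q}: total = 825.8
  {R, Q}: total = 930.0
  {T, Q}: total = 994.6
  {S, R}: total = 1005.5
  {P, R}: total = 1025.4
  {T, S}: total = 1239.0
  {T, P}: total = 1350.2
  {T, R}: total = 1460.2
  {P, S}: total = 1585.0
Best pair: {P, Q} with total 710.8.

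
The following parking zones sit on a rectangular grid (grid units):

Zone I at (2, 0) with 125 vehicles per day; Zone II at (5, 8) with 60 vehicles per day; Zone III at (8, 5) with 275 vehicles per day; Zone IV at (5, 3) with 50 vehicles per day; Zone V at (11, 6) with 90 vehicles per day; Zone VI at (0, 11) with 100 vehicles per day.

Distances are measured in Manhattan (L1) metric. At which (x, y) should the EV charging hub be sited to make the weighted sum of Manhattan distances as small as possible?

Manhattan distance separates: Σwᵢ(|x−xᵢ|+|y−yᵢ|) = Σwᵢ|x−xᵢ| + Σwᵢ|y−yᵢ|, so x and y are optimised independently as 1-D weighted medians.
Total weight W = 700; half = 350.
x-coordinate, sorted with cumulative weight:
  x=0 (Zone VI, w=100) cum 100
  x=2 (Zone I, w=125) cum 225
  x=5 (Zone II, w=60) cum 285
  x=5 (Zone IV, w=50) cum 335
  x=8 (Zone III, w=275) cum 610  ← median
  x=11 (Zone V, w=90) cum 700
⇒ x* = 8
y-coordinate, sorted with cumulative weight:
  y=0 (Zone I, w=125) cum 125
  y=3 (Zone IV, w=50) cum 175
  y=5 (Zone III, w=275) cum 450  ← median
  y=6 (Zone V, w=90) cum 540
  y=8 (Zone II, w=60) cum 600
  y=11 (Zone VI, w=100) cum 700
⇒ y* = 5

(8, 5)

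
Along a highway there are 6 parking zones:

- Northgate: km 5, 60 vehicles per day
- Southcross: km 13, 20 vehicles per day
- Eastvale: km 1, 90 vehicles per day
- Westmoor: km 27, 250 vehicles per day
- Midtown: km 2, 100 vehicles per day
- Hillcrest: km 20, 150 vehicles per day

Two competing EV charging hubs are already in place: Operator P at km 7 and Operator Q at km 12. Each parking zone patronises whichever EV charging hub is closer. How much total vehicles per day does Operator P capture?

The indifferent point is the midpoint (7+12)/2 = 9.5; parking zones left of it (closer to Operator P at 7) go to Operator P, those right go to Operator Q.
  Eastvale at 1 (w=90) → Operator P
  Midtown at 2 (w=100) → Operator P
  Northgate at 5 (w=60) → Operator P
  Southcross at 13 (w=20) → Operator Q
  Hillcrest at 20 (w=150) → Operator Q
  Westmoor at 27 (w=250) → Operator Q
Operator P captures 250; Operator Q captures 420.

250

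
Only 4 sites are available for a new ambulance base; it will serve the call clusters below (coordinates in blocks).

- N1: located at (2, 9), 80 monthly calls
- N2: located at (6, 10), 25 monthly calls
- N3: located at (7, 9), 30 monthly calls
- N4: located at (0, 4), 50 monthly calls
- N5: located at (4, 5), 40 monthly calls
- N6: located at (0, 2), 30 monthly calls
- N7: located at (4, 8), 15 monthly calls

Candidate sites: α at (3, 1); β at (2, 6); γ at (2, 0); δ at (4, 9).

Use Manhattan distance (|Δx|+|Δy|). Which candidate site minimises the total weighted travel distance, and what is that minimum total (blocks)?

Total weighted distance at each candidate:
  α (3, 1): total = 2120
  β (2, 6): total = 1240
  γ (2, 0): total = 2340
  δ (4, 9): total = 1280
Minimum is at β with total 1240 blocks.

β, total 1240 blocks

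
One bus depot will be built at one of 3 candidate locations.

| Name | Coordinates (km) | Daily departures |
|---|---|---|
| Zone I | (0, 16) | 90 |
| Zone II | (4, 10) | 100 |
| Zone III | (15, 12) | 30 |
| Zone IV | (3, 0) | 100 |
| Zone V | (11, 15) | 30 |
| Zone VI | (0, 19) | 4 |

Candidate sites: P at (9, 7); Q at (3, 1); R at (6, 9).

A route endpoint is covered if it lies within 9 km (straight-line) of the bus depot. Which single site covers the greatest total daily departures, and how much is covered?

Coverage radius r = 9 km; a point is covered iff (Δx)²+(Δy)² ≤ 9² = 81.
  P (9, 7): covers {Zone II, Zone III, Zone V} → 160
  Q (3, 1): covers {Zone IV} → 100
  R (6, 9): covers {Zone II, Zone V} → 130
Maximum coverage at P: 160 daily departures.

P, covering 160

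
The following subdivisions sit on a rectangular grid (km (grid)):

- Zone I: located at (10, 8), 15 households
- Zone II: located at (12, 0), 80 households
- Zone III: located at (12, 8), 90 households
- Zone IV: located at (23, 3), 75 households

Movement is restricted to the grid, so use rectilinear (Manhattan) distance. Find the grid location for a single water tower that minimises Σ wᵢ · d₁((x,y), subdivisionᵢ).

(12, 3)

Manhattan distance separates: Σwᵢ(|x−xᵢ|+|y−yᵢ|) = Σwᵢ|x−xᵢ| + Σwᵢ|y−yᵢ|, so x and y are optimised independently as 1-D weighted medians.
Total weight W = 260; half = 130.
x-coordinate, sorted with cumulative weight:
  x=10 (Zone I, w=15) cum 15
  x=12 (Zone II, w=80) cum 95
  x=12 (Zone III, w=90) cum 185  ← median
  x=23 (Zone IV, w=75) cum 260
⇒ x* = 12
y-coordinate, sorted with cumulative weight:
  y=0 (Zone II, w=80) cum 80
  y=3 (Zone IV, w=75) cum 155  ← median
  y=8 (Zone I, w=15) cum 170
  y=8 (Zone III, w=90) cum 260
⇒ y* = 3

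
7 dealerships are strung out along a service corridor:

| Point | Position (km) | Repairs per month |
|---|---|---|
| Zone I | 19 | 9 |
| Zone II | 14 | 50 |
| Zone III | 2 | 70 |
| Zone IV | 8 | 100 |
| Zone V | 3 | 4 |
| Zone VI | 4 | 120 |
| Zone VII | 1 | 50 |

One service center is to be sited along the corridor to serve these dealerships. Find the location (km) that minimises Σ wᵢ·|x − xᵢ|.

x = 4

For a sum of weighted absolute distances on a line, the optimum is the weighted median (not the mean). Total weight W = 403; half-weight = 201.5.
Sort by position and accumulate weight:
  km 1 (Zone VII, w=50) → cum 50
  km 2 (Zone III, w=70) → cum 120
  km 3 (Zone V, w=4) → cum 124
  km 4 (Zone VI, w=120) → cum 244  ≥ 201.5 → median here
  km 8 (Zone IV, w=100) → cum 344
  km 14 (Zone II, w=50) → cum 394
  km 19 (Zone I, w=9) → cum 403
Optimal location: km 4.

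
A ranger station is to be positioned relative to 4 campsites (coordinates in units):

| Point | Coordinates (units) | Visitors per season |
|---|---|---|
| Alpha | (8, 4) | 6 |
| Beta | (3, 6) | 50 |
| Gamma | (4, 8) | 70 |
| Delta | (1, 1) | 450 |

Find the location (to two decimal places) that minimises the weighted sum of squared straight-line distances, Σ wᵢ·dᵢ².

(1.61, 2.32)

The minimiser of Σwᵢ‖p−pᵢ‖² is the weighted centroid p* = (Σwᵢpᵢ)/(Σwᵢ).
Σwᵢ = 576.
Σwᵢxᵢ = 6·8 + 50·3 + 70·4 + 450·1 = 928.
Σwᵢyᵢ = 6·4 + 50·6 + 70·8 + 450·1 = 1334.
x* = 928/576 = 1.61, y* = 1334/576 = 2.32.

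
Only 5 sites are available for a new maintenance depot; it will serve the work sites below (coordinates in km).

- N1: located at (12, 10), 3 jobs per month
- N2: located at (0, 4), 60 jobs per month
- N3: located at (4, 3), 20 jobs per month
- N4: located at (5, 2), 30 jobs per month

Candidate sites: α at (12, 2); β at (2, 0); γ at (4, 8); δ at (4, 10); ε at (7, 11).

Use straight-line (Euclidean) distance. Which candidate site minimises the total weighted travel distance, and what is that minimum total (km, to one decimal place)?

β, total 491.0 km

Total weighted distance at each candidate:
  α (12, 2): total = 1125.2
  β (2, 0): total = 491.0
  γ (4, 8): total = 646.6
  δ (4, 10): total = 838.5
  ε (7, 11): total = 1056.7
Minimum is at β with total 491.0 km.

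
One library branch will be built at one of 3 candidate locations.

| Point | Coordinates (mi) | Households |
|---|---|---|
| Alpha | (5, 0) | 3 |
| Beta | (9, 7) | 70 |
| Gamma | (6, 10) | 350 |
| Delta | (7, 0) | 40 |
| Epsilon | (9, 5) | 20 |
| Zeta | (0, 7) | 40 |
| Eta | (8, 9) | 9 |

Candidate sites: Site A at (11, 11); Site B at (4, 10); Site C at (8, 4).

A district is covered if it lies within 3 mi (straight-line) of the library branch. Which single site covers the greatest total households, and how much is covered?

Coverage radius r = 3 mi; a point is covered iff (Δx)²+(Δy)² ≤ 3² = 9.
  Site A (11, 11): covers {none} → 0
  Site B (4, 10): covers {Gamma} → 350
  Site C (8, 4): covers {Epsilon} → 20
Maximum coverage at Site B: 350 households.

Site B, covering 350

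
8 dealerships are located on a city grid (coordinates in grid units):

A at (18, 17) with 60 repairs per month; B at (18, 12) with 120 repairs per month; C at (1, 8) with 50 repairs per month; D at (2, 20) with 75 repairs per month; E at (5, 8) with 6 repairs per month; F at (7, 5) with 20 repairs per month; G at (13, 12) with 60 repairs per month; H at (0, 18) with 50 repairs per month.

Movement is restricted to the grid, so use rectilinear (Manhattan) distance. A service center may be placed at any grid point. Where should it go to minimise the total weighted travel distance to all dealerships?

Manhattan distance separates: Σwᵢ(|x−xᵢ|+|y−yᵢ|) = Σwᵢ|x−xᵢ| + Σwᵢ|y−yᵢ|, so x and y are optimised independently as 1-D weighted medians.
Total weight W = 441; half = 220.5.
x-coordinate, sorted with cumulative weight:
  x=0 (H, w=50) cum 50
  x=1 (C, w=50) cum 100
  x=2 (D, w=75) cum 175
  x=5 (E, w=6) cum 181
  x=7 (F, w=20) cum 201
  x=13 (G, w=60) cum 261  ← median
  x=18 (A, w=60) cum 321
  x=18 (B, w=120) cum 441
⇒ x* = 13
y-coordinate, sorted with cumulative weight:
  y=5 (F, w=20) cum 20
  y=8 (C, w=50) cum 70
  y=8 (E, w=6) cum 76
  y=12 (B, w=120) cum 196
  y=12 (G, w=60) cum 256  ← median
  y=17 (A, w=60) cum 316
  y=18 (H, w=50) cum 366
  y=20 (D, w=75) cum 441
⇒ y* = 12

(13, 12)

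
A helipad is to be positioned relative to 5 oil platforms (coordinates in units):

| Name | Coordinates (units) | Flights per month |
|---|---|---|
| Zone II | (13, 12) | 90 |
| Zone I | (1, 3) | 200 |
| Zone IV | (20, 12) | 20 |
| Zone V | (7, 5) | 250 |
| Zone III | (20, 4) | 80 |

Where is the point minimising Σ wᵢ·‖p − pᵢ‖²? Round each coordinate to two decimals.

The minimiser of Σwᵢ‖p−pᵢ‖² is the weighted centroid p* = (Σwᵢpᵢ)/(Σwᵢ).
Σwᵢ = 640.
Σwᵢxᵢ = 90·13 + 200·1 + 20·20 + 250·7 + 80·20 = 5120.
Σwᵢyᵢ = 90·12 + 200·3 + 20·12 + 250·5 + 80·4 = 3490.
x* = 5120/640 = 8.00, y* = 3490/640 = 5.45.

(8.00, 5.45)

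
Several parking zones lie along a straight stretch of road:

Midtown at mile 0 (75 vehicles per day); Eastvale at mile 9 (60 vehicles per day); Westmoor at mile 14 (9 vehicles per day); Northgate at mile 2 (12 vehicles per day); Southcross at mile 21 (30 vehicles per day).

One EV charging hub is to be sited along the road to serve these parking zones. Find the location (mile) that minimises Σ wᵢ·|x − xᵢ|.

x = 9

For a sum of weighted absolute distances on a line, the optimum is the weighted median (not the mean). Total weight W = 186; half-weight = 93.
Sort by position and accumulate weight:
  mile 0 (Midtown, w=75) → cum 75
  mile 2 (Northgate, w=12) → cum 87
  mile 9 (Eastvale, w=60) → cum 147  ≥ 93 → median here
  mile 14 (Westmoor, w=9) → cum 156
  mile 21 (Southcross, w=30) → cum 186
Optimal location: mile 9.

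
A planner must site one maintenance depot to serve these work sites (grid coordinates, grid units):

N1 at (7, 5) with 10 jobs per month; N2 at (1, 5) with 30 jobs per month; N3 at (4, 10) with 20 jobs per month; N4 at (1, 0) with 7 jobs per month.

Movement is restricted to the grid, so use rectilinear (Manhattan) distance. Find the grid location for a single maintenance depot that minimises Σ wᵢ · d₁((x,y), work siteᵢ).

(1, 5)

Manhattan distance separates: Σwᵢ(|x−xᵢ|+|y−yᵢ|) = Σwᵢ|x−xᵢ| + Σwᵢ|y−yᵢ|, so x and y are optimised independently as 1-D weighted medians.
Total weight W = 67; half = 33.5.
x-coordinate, sorted with cumulative weight:
  x=1 (N2, w=30) cum 30
  x=1 (N4, w=7) cum 37  ← median
  x=4 (N3, w=20) cum 57
  x=7 (N1, w=10) cum 67
⇒ x* = 1
y-coordinate, sorted with cumulative weight:
  y=0 (N4, w=7) cum 7
  y=5 (N1, w=10) cum 17
  y=5 (N2, w=30) cum 47  ← median
  y=10 (N3, w=20) cum 67
⇒ y* = 5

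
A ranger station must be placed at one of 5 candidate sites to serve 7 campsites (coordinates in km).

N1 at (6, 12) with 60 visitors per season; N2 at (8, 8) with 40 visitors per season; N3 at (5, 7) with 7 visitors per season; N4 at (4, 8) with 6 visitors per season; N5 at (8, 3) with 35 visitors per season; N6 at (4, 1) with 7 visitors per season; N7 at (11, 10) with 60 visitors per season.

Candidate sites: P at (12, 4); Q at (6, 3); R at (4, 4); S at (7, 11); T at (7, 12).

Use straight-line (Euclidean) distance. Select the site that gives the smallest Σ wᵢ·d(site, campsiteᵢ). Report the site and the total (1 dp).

S, total 870.8 km

Total weighted distance at each candidate:
  P (12, 4): total = 1502.3
  Q (6, 3): total = 1422.5
  R (4, 4): total = 1485.7
  S (7, 11): total = 870.8
  T (7, 12): total = 957.7
Minimum is at S with total 870.8 km.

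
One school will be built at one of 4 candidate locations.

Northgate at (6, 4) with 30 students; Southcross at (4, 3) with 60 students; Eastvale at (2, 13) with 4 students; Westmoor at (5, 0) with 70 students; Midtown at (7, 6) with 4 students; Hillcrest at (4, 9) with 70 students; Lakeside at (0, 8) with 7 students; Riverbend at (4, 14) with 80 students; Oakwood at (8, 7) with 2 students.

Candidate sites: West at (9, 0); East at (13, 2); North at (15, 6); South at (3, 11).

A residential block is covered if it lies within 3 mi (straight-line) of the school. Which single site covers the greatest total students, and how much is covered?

Coverage radius r = 3 mi; a point is covered iff (Δx)²+(Δy)² ≤ 3² = 9.
  West (9, 0): covers {none} → 0
  East (13, 2): covers {none} → 0
  North (15, 6): covers {none} → 0
  South (3, 11): covers {Eastvale, Hillcrest} → 74
Maximum coverage at South: 74 students.

South, covering 74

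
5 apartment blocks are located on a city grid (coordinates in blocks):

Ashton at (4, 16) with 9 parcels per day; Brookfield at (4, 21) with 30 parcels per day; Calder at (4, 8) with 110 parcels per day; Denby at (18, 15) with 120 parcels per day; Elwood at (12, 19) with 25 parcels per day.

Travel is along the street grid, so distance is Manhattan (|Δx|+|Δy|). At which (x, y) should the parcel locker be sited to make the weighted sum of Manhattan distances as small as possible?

Manhattan distance separates: Σwᵢ(|x−xᵢ|+|y−yᵢ|) = Σwᵢ|x−xᵢ| + Σwᵢ|y−yᵢ|, so x and y are optimised independently as 1-D weighted medians.
Total weight W = 294; half = 147.
x-coordinate, sorted with cumulative weight:
  x=4 (Ashton, w=9) cum 9
  x=4 (Brookfield, w=30) cum 39
  x=4 (Calder, w=110) cum 149  ← median
  x=12 (Elwood, w=25) cum 174
  x=18 (Denby, w=120) cum 294
⇒ x* = 4
y-coordinate, sorted with cumulative weight:
  y=8 (Calder, w=110) cum 110
  y=15 (Denby, w=120) cum 230  ← median
  y=16 (Ashton, w=9) cum 239
  y=19 (Elwood, w=25) cum 264
  y=21 (Brookfield, w=30) cum 294
⇒ y* = 15

(4, 15)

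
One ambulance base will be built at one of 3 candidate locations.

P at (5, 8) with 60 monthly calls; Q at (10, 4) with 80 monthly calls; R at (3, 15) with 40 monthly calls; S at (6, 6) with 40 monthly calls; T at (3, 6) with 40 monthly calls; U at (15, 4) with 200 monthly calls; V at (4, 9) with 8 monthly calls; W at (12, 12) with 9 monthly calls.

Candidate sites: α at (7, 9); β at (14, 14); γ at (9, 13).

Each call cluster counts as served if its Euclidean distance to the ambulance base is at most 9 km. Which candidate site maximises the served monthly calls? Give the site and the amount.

Coverage radius r = 9 km; a point is covered iff (Δx)²+(Δy)² ≤ 9² = 81.
  α (7, 9): covers {P, Q, R, S, T, V, W} → 277
  β (14, 14): covers {W} → 9
  γ (9, 13): covers {P, R, S, V, W} → 157
Maximum coverage at α: 277 monthly calls.

α, covering 277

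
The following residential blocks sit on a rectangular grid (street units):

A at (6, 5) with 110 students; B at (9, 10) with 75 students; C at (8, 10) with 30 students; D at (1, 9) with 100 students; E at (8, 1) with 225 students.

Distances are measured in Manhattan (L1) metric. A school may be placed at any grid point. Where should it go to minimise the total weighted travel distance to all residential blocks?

Manhattan distance separates: Σwᵢ(|x−xᵢ|+|y−yᵢ|) = Σwᵢ|x−xᵢ| + Σwᵢ|y−yᵢ|, so x and y are optimised independently as 1-D weighted medians.
Total weight W = 540; half = 270.
x-coordinate, sorted with cumulative weight:
  x=1 (D, w=100) cum 100
  x=6 (A, w=110) cum 210
  x=8 (C, w=30) cum 240
  x=8 (E, w=225) cum 465  ← median
  x=9 (B, w=75) cum 540
⇒ x* = 8
y-coordinate, sorted with cumulative weight:
  y=1 (E, w=225) cum 225
  y=5 (A, w=110) cum 335  ← median
  y=9 (D, w=100) cum 435
  y=10 (B, w=75) cum 510
  y=10 (C, w=30) cum 540
⇒ y* = 5

(8, 5)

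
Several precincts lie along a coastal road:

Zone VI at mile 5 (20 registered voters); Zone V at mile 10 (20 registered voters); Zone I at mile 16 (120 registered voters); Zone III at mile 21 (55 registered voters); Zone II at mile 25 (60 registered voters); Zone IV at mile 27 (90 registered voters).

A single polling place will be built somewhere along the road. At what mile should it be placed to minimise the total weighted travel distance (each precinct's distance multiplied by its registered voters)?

For a sum of weighted absolute distances on a line, the optimum is the weighted median (not the mean). Total weight W = 365; half-weight = 182.5.
Sort by position and accumulate weight:
  mile 5 (Zone VI, w=20) → cum 20
  mile 10 (Zone V, w=20) → cum 40
  mile 16 (Zone I, w=120) → cum 160
  mile 21 (Zone III, w=55) → cum 215  ≥ 182.5 → median here
  mile 25 (Zone II, w=60) → cum 275
  mile 27 (Zone IV, w=90) → cum 365
Optimal location: mile 21.

x = 21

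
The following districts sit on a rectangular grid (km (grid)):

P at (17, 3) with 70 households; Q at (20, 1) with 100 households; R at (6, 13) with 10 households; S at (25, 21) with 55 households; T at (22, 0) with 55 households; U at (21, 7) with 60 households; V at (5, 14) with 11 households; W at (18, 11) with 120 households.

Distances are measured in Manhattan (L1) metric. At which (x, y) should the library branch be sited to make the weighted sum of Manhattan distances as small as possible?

Manhattan distance separates: Σwᵢ(|x−xᵢ|+|y−yᵢ|) = Σwᵢ|x−xᵢ| + Σwᵢ|y−yᵢ|, so x and y are optimised independently as 1-D weighted medians.
Total weight W = 481; half = 240.5.
x-coordinate, sorted with cumulative weight:
  x=5 (V, w=11) cum 11
  x=6 (R, w=10) cum 21
  x=17 (P, w=70) cum 91
  x=18 (W, w=120) cum 211
  x=20 (Q, w=100) cum 311  ← median
  x=21 (U, w=60) cum 371
  x=22 (T, w=55) cum 426
  x=25 (S, w=55) cum 481
⇒ x* = 20
y-coordinate, sorted with cumulative weight:
  y=0 (T, w=55) cum 55
  y=1 (Q, w=100) cum 155
  y=3 (P, w=70) cum 225
  y=7 (U, w=60) cum 285  ← median
  y=11 (W, w=120) cum 405
  y=13 (R, w=10) cum 415
  y=14 (V, w=11) cum 426
  y=21 (S, w=55) cum 481
⇒ y* = 7

(20, 7)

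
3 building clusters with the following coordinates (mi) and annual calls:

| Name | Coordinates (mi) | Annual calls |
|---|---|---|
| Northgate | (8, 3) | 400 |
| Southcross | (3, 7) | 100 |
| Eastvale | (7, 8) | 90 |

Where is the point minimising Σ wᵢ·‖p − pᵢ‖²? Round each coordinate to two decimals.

(7.00, 4.44)

The minimiser of Σwᵢ‖p−pᵢ‖² is the weighted centroid p* = (Σwᵢpᵢ)/(Σwᵢ).
Σwᵢ = 590.
Σwᵢxᵢ = 400·8 + 100·3 + 90·7 = 4130.
Σwᵢyᵢ = 400·3 + 100·7 + 90·8 = 2620.
x* = 4130/590 = 7.00, y* = 2620/590 = 4.44.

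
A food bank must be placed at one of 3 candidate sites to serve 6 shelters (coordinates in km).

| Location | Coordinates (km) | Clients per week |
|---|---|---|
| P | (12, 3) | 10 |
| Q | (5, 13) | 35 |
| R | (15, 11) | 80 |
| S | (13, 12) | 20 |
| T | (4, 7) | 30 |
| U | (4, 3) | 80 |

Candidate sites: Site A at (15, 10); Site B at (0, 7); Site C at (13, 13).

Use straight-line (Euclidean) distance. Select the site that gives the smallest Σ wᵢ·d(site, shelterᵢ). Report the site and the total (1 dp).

Total weighted distance at each candidate:
  Site A (15, 10): total = 1963.3
  Site B (0, 7): total = 2492.9
  Site C (13, 13): total = 2027.6
Minimum is at Site A with total 1963.3 km.

Site A, total 1963.3 km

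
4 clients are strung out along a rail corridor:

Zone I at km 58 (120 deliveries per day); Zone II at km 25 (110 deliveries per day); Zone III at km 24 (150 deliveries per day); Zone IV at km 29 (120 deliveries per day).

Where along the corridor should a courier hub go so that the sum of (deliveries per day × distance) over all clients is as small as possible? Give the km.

For a sum of weighted absolute distances on a line, the optimum is the weighted median (not the mean). Total weight W = 500; half-weight = 250.
Sort by position and accumulate weight:
  km 24 (Zone III, w=150) → cum 150
  km 25 (Zone II, w=110) → cum 260  ≥ 250 → median here
  km 29 (Zone IV, w=120) → cum 380
  km 58 (Zone I, w=120) → cum 500
Optimal location: km 25.

x = 25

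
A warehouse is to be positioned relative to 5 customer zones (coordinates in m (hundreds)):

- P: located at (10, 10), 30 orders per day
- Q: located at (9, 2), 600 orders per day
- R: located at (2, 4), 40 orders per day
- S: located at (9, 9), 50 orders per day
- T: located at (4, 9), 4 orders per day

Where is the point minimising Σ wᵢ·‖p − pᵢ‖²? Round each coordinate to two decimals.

(8.63, 2.96)

The minimiser of Σwᵢ‖p−pᵢ‖² is the weighted centroid p* = (Σwᵢpᵢ)/(Σwᵢ).
Σwᵢ = 724.
Σwᵢxᵢ = 30·10 + 600·9 + 40·2 + 50·9 + 4·4 = 6246.
Σwᵢyᵢ = 30·10 + 600·2 + 40·4 + 50·9 + 4·9 = 2146.
x* = 6246/724 = 8.63, y* = 2146/724 = 2.96.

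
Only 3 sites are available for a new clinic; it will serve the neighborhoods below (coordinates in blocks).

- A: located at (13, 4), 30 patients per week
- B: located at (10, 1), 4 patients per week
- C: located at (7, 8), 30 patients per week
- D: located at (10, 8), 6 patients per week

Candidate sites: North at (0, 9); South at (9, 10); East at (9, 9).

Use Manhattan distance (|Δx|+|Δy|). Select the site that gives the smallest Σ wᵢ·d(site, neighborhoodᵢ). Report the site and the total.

East, total 408 blocks

Total weighted distance at each candidate:
  North (0, 9): total = 918
  South (9, 10): total = 478
  East (9, 9): total = 408
Minimum is at East with total 408 blocks.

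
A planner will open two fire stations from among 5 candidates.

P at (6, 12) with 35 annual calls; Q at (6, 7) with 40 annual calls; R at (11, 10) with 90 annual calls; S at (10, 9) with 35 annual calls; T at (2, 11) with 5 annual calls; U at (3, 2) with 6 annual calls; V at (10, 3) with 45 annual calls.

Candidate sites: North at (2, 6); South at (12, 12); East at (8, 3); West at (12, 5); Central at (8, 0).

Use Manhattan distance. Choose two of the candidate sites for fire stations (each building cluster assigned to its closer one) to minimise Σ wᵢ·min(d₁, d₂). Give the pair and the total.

{South, East}, total 1076

Evaluate every pair (each demand assigned to the nearer of the two):
  {South, East}: total = 1076
  {South, West}: total = 1282
  {South, Central}: total = 1337
  {North, South}: total = 1405
  {North, West}: total = 1535
  {East, West}: total = 1571
  {West, Central}: total = 1827
  {North, East}: total = 1875
  {East, Central}: total = 2001
  {North, Central}: total = 2385
Best pair: {South, East} with total 1076.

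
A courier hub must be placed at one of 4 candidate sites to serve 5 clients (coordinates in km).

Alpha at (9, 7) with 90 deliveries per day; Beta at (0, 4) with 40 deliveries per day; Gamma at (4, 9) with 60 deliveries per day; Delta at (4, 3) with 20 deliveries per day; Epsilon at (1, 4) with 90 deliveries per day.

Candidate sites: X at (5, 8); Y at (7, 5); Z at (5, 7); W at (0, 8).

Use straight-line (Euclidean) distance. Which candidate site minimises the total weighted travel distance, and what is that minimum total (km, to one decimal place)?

Z, total 1259.9 km

Total weighted distance at each candidate:
  X (5, 8): total = 1323.2
  Y (7, 5): total = 1457.0
  Z (5, 7): total = 1259.9
  W (0, 8): total = 1721.5
Minimum is at Z with total 1259.9 km.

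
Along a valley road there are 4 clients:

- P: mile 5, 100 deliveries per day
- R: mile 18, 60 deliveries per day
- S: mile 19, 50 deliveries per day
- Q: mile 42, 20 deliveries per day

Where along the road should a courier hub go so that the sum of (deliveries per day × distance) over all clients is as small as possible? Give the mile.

For a sum of weighted absolute distances on a line, the optimum is the weighted median (not the mean). Total weight W = 230; half-weight = 115.
Sort by position and accumulate weight:
  mile 5 (P, w=100) → cum 100
  mile 18 (R, w=60) → cum 160  ≥ 115 → median here
  mile 19 (S, w=50) → cum 210
  mile 42 (Q, w=20) → cum 230
Optimal location: mile 18.

x = 18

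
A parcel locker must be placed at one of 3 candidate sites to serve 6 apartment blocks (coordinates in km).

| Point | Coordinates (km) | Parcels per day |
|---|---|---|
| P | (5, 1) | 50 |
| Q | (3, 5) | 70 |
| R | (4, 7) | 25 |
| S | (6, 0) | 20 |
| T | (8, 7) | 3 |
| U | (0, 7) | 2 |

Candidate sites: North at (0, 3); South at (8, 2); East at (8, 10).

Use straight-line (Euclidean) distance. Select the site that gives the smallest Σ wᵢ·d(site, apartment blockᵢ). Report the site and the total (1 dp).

South, total 816.8 km

Total weighted distance at each candidate:
  North (0, 3): total = 832.1
  South (8, 2): total = 816.8
  East (8, 10): total = 1324.4
Minimum is at South with total 816.8 km.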